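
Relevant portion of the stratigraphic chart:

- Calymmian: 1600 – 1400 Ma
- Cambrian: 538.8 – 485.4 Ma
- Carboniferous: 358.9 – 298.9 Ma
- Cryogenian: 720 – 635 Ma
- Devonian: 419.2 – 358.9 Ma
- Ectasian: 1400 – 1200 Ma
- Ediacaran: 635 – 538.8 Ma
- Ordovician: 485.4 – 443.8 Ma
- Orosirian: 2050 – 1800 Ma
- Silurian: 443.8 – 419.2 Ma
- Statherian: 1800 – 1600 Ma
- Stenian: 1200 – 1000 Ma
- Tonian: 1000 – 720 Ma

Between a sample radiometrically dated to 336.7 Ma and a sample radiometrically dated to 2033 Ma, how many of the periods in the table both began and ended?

11

2033 Ma sits inside the Orosirian (2050–1800) and 336.7 Ma inside the Carboniferous (358.9–298.9); neither of those is wholly between the two dates.
The listed periods lying completely between them are Statherian, Calymmian, Ectasian, Stenian, Tonian, Cryogenian, Ediacaran, Cambrian, Ordovician, Silurian, Devonian — 11 in all.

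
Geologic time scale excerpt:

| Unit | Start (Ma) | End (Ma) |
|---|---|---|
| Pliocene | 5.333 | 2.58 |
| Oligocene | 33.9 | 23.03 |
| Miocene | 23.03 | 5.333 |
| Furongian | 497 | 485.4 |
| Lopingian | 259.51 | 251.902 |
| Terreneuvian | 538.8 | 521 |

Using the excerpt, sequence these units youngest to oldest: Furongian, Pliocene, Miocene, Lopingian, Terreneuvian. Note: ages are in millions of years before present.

Pliocene, then Miocene, then Lopingian, then Furongian, then Terreneuvian

Sorting by start age (ascending Ma, since larger Ma = older): Pliocene start 5.333, Miocene start 23.03, Lopingian start 259.51, Furongian start 497, Terreneuvian start 538.8.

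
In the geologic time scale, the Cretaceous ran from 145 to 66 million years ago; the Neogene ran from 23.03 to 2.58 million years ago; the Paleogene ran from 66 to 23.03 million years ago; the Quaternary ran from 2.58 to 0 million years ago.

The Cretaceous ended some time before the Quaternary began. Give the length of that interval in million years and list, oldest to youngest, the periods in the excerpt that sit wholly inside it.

The Cretaceous closes at 66 Ma and the Quaternary opens at 2.58 Ma, so the interval is 66 − 2.58 = 63.42 Myr.
A period fits inside if it starts at or after 66 Ma and ends at or before 2.58 Ma; oldest first that gives Paleogene, Neogene.

63.42 million years; Paleogene, Neogene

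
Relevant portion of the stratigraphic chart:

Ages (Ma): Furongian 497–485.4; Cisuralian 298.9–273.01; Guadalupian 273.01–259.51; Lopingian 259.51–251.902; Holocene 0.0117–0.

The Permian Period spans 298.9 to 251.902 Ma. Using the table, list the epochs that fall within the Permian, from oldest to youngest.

Cisuralian, Guadalupian, Lopingian

Epochs with both bounds inside 298.9–251.902 Ma: Cisuralian (298.9–273.01), Guadalupian (273.01–259.51), Lopingian (259.51–251.902).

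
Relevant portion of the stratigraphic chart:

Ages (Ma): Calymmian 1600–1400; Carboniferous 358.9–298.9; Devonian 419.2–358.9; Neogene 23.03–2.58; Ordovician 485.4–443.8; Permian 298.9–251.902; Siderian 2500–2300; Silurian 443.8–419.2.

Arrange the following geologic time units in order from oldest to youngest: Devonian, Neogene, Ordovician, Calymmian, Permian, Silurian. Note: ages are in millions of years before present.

Calymmian, then Ordovician, then Silurian, then Devonian, then Permian, then Neogene

Sorting by start age (descending Ma, since larger Ma = older): Calymmian start 1600, Ordovician start 485.4, Silurian start 443.8, Devonian start 419.2, Permian start 298.9, Neogene start 23.03.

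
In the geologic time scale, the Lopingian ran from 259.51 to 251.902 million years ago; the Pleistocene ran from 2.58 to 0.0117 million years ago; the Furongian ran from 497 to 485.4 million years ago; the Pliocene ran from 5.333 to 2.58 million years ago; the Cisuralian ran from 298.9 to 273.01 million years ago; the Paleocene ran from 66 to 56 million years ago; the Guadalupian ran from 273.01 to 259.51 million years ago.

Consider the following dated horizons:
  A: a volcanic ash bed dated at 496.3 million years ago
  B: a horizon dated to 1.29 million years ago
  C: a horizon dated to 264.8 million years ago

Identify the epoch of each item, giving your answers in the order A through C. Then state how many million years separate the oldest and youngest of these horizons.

A — Furongian; B — Pleistocene; C — Guadalupian; span 495.01 million years

A: 496.3 Ma lies in 497–485.4 Ma, so Furongian.
B: 1.29 Ma lies in 2.58–0.0117 Ma, so Pleistocene.
C: 264.8 Ma lies in 273.01–259.51 Ma, so Guadalupian.
Oldest = 496.3 Ma, youngest = 1.29 Ma → span 495.01 Myr.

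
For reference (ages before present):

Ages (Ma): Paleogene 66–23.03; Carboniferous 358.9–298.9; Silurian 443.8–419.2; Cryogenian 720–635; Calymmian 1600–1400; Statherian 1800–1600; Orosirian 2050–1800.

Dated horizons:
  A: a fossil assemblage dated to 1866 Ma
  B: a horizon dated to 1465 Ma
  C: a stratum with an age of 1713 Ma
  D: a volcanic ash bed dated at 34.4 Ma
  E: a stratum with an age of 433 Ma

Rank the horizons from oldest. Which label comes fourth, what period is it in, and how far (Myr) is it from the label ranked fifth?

Larger Ma means older, so oldest first: A 1866 > C 1713 > B 1465 > E 433 > D 34.4.
Counting 4 along gives E (433 Ma); the excerpt puts that inside the Silurian, 443.8–419.2 Ma.
Next in line is D (34.4 Ma), and 433 − 34.4 = 398.6 Myr.

E, in the Silurian; 398.6 million years to D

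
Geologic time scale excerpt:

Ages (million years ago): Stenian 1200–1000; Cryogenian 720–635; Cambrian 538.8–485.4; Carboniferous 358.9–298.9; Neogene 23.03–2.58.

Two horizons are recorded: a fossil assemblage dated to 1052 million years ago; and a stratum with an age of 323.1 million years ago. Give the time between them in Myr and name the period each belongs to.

728.9 million years apart; the first in the Stenian, the second in the Carboniferous

Elapsed time: 1052 − 323.1 = 728.9 Myr.
1052 Ma lies within 1200–1000 Ma: Stenian.
323.1 Ma lies within 358.9–298.9 Ma: Carboniferous.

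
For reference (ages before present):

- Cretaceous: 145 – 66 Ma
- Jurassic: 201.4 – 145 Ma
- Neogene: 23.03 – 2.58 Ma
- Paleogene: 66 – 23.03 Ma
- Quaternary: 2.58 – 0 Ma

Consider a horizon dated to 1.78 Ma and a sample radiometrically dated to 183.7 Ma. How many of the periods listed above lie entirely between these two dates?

The older date is 183.7 Ma and the younger is 1.78 Ma.
Periods with start < 183.7 and end > 1.78 Ma: Cretaceous (145–66), Paleogene (66–23.03), Neogene (23.03–2.58).
That is 3 complete periods.

3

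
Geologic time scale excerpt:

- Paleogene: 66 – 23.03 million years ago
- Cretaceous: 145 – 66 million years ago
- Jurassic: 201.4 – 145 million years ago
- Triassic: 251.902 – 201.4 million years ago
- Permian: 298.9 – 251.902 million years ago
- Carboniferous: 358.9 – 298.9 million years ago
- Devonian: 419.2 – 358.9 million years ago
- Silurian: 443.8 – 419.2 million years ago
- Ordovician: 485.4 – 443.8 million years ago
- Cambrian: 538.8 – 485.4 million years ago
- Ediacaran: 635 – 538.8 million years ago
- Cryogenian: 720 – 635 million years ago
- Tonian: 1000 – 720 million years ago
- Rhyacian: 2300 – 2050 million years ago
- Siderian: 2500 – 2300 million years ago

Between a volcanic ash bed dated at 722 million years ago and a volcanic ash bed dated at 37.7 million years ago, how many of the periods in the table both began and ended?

The older date is 722 Ma and the younger is 37.7 Ma.
Periods with start < 722 and end > 37.7 Ma: Cryogenian (720–635), Ediacaran (635–538.8), Cambrian (538.8–485.4), Ordovician (485.4–443.8), Silurian (443.8–419.2), Devonian (419.2–358.9), Carboniferous (358.9–298.9), Permian (298.9–251.902), Triassic (251.902–201.4), Jurassic (201.4–145), Cretaceous (145–66).
That is 11 complete periods.

11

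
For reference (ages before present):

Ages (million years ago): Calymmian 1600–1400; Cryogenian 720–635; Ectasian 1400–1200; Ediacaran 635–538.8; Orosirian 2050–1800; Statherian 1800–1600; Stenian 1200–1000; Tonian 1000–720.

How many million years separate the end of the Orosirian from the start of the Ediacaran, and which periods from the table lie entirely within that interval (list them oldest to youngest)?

1165 million years; Statherian, Calymmian, Ectasian, Stenian, Tonian, Cryogenian

End of Orosirian = 1800 Ma; start of Ediacaran = 635 Ma.
Gap = 1800 − 635 = 1165 Myr.
Periods wholly inside 1800–635 Ma: Statherian (1800–1600), Calymmian (1600–1400), Ectasian (1400–1200), Stenian (1200–1000), Tonian (1000–720), Cryogenian (720–635).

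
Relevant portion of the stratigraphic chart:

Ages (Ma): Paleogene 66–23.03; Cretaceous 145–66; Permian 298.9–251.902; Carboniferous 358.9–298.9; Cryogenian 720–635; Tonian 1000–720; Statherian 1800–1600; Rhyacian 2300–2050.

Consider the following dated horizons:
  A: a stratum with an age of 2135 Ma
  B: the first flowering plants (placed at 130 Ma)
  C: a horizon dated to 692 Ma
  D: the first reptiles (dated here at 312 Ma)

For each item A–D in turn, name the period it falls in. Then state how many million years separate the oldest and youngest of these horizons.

A — Rhyacian; B — Cretaceous; C — Cryogenian; D — Carboniferous; span 2005 million years

A: 2135 Ma lies in 2300–2050 Ma, so Rhyacian.
B: 130 Ma lies in 145–66 Ma, so Cretaceous.
C: 692 Ma lies in 720–635 Ma, so Cryogenian.
D: 312 Ma lies in 358.9–298.9 Ma, so Carboniferous.
Oldest = 2135 Ma, youngest = 130 Ma → span 2005 Myr.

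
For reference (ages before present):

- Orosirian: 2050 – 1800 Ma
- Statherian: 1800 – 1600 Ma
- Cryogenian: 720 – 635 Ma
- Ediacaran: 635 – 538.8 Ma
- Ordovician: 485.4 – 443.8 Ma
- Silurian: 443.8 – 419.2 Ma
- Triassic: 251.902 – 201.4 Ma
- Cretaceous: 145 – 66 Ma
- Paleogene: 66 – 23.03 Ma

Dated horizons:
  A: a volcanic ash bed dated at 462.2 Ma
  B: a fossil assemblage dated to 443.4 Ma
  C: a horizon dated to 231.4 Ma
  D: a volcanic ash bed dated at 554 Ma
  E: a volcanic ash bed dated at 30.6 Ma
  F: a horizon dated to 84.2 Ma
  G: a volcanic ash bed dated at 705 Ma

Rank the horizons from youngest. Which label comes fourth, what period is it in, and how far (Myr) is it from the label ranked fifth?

Smaller Ma means younger, so youngest first: E 30.6 < F 84.2 < C 231.4 < B 443.4 < A 462.2 < D 554 < G 705.
Counting 4 along gives B (443.4 Ma); the excerpt puts that inside the Silurian, 443.8–419.2 Ma.
Next in line is A (462.2 Ma), and 462.2 − 443.4 = 18.8 Myr.

B, in the Silurian; 18.8 million years to A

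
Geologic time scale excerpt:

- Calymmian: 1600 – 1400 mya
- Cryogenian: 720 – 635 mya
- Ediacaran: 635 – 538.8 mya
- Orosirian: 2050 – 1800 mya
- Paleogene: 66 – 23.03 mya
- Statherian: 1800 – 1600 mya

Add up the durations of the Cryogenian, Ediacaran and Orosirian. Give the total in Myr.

431.2 million years

Each duration: Cryogenian = 85; Ediacaran = 96.2; Orosirian = 250.
Sum: 85 + 96.2 + 250 = 431.2 Myr.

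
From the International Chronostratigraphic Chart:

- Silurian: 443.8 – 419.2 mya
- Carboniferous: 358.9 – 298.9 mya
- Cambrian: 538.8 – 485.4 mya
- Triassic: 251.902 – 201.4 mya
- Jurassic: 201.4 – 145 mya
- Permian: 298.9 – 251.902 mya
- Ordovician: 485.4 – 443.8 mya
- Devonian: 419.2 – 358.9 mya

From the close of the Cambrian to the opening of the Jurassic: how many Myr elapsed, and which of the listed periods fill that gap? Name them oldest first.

End of Cambrian = 485.4 Ma; start of Jurassic = 201.4 Ma.
Gap = 485.4 − 201.4 = 284 Myr.
Periods wholly inside 485.4–201.4 Ma: Ordovician (485.4–443.8), Silurian (443.8–419.2), Devonian (419.2–358.9), Carboniferous (358.9–298.9), Permian (298.9–251.902), Triassic (251.902–201.4).

284 million years; Ordovician, Silurian, Devonian, Carboniferous, Permian, Triassic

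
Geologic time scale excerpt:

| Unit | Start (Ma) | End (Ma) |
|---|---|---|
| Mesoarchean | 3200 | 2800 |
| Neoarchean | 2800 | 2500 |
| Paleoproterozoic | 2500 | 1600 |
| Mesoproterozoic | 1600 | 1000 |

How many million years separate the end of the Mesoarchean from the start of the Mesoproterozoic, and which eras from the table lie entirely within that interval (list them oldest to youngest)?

1200 million years; Neoarchean, Paleoproterozoic

End of Mesoarchean = 2800 Ma; start of Mesoproterozoic = 1600 Ma.
Gap = 2800 − 1600 = 1200 Myr.
Eras wholly inside 2800–1600 Ma: Neoarchean (2800–2500), Paleoproterozoic (2500–1600).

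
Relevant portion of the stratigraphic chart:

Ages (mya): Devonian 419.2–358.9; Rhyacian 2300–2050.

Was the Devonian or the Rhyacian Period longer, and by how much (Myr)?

Rhyacian, by 189.7 million years

Devonian: 419.2 − 358.9 = 60.3 Myr.
Rhyacian: 2300 − 2050 = 250 Myr.
Difference: 250 − 60.3 = 189.7 Myr, so the Rhyacian was longer.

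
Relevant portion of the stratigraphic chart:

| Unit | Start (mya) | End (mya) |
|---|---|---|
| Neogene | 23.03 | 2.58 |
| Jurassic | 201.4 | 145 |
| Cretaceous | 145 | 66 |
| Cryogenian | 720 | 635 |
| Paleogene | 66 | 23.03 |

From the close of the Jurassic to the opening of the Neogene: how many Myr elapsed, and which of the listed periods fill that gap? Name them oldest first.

121.97 million years; Cretaceous, Paleogene

The Jurassic closes at 145 Ma and the Neogene opens at 23.03 Ma, so the interval is 145 − 23.03 = 121.97 Myr.
A period fits inside if it starts at or after 145 Ma and ends at or before 23.03 Ma; oldest first that gives Cretaceous, Paleogene.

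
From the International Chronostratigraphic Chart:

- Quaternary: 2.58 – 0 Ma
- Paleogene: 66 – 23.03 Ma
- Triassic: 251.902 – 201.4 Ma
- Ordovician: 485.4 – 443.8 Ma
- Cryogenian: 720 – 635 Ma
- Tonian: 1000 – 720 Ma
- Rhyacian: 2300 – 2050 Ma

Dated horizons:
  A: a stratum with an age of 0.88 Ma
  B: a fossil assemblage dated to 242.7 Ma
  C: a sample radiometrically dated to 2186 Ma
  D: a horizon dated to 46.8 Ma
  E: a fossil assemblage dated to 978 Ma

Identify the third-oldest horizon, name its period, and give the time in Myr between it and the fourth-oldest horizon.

Sorted oldest-first by Ma: C (2186), E (978), B (242.7), D (46.8), A (0.88).
The third oldest is B at 242.7 Ma, which lies in 251.902–201.4 Ma: the Triassic.
The fourth oldest is D at 46.8 Ma; separation = |242.7 − 46.8| = 195.9 Myr.

B, in the Triassic; 195.9 million years to D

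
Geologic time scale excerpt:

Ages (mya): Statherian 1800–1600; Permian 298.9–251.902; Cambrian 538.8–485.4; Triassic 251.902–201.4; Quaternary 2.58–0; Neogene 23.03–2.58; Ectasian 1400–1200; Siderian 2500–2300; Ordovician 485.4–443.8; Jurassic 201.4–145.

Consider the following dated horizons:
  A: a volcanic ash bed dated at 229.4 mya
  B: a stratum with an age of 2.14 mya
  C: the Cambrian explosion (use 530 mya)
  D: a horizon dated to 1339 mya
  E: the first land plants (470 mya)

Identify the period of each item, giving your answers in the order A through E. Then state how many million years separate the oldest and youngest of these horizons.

A: 229.4 Ma lies in 251.902–201.4 Ma, so Triassic.
B: 2.14 Ma lies in 2.58–0 Ma, so Quaternary.
C: 530 Ma lies in 538.8–485.4 Ma, so Cambrian.
D: 1339 Ma lies in 1400–1200 Ma, so Ectasian.
E: 470 Ma lies in 485.4–443.8 Ma, so Ordovician.
Oldest = 1339 Ma, youngest = 2.14 Ma → span 1336.86 Myr.

A — Triassic; B — Quaternary; C — Cambrian; D — Ectasian; E — Ordovician; span 1336.86 million years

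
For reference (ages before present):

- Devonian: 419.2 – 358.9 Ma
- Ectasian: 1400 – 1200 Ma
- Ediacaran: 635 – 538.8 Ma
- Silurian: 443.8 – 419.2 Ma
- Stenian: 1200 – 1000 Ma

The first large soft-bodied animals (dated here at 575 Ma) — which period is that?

Ediacaran

575 Ma lies between 635 and 538.8 Ma, so it falls in the Ediacaran.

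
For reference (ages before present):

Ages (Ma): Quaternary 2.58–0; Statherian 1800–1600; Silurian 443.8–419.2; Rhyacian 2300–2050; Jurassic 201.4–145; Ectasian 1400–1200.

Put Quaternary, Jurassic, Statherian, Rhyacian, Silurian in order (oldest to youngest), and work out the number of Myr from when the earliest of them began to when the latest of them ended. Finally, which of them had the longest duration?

Rhyacian, Statherian, Silurian, Jurassic, Quaternary; total span 2300 Myr; longest is Rhyacian

From the excerpt: Quaternary 2.58–0; Jurassic 201.4–145; Statherian 1800–1600; Rhyacian 2300–2050; Silurian 443.8–419.2 (Ma).
Larger Ma is earlier, so the oldest is Rhyacian and the youngest is Quaternary; oldest to youngest: Rhyacian, Statherian, Silurian, Jurassic, Quaternary.
Oldest start 2300 minus youngest end 0 gives 2300 Myr overall.
Individual lengths (start − end): Silurian 24.6; Statherian 200; Jurassic 56.4; Quaternary 2.58; Rhyacian 250. The largest is Rhyacian at 250 Myr.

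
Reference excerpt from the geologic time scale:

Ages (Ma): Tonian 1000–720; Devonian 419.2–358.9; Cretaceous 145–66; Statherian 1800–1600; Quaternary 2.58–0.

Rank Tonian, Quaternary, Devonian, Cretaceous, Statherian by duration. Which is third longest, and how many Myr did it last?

Start − end for each: Tonian 1000 − 720 = 280; Quaternary 2.58 − 0 = 2.58; Devonian 419.2 − 358.9 = 60.3; Cretaceous 145 − 66 = 79; Statherian 1800 − 1600 = 200.
Ranking these from longest: Tonian > Statherian > Cretaceous > Devonian > Quaternary.
Position 3 in that ranking is Cretaceous, which lasted 79 Myr.

Cretaceous, 79 million years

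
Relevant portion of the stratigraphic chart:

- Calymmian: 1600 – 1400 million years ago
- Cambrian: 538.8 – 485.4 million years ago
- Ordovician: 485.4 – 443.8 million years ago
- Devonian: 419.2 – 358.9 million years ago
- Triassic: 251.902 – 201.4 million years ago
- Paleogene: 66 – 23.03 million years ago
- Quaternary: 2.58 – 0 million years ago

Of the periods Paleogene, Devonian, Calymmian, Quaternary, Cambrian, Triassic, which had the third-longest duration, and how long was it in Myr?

Start − end for each: Paleogene 66 − 23.03 = 42.97; Devonian 419.2 − 358.9 = 60.3; Calymmian 1600 − 1400 = 200; Quaternary 2.58 − 0 = 2.58; Cambrian 538.8 − 485.4 = 53.4; Triassic 251.902 − 201.4 = 50.502.
Ranking these from longest: Calymmian > Devonian > Cambrian > Triassic > Paleogene > Quaternary.
Position 3 in that ranking is Cambrian, which lasted 53.4 Myr.

Cambrian, 53.4 million years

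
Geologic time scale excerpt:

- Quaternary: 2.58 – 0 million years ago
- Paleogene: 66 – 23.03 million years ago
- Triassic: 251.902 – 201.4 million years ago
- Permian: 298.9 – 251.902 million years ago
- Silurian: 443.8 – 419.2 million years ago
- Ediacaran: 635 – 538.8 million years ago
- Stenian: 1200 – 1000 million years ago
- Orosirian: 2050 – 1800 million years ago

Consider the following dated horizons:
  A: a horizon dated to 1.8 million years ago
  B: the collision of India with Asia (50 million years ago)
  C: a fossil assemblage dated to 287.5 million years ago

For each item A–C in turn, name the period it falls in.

A — Quaternary; B — Paleogene; C — Permian

A: 1.8 Ma lies in 2.58–0 Ma, so Quaternary.
B: 50 Ma lies in 66–23.03 Ma, so Paleogene.
C: 287.5 Ma lies in 298.9–251.902 Ma, so Permian.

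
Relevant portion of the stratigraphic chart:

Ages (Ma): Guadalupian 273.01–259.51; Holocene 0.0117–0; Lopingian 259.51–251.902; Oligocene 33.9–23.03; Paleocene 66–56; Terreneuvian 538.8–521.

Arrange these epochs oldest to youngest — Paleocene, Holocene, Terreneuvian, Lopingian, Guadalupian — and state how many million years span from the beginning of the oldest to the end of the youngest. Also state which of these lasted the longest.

From the excerpt: Paleocene 66–56; Holocene 0.0117–0; Terreneuvian 538.8–521; Lopingian 259.51–251.902; Guadalupian 273.01–259.51 (Ma).
Larger Ma is earlier, so the oldest is Terreneuvian and the youngest is Holocene; oldest to youngest: Terreneuvian, Guadalupian, Lopingian, Paleocene, Holocene.
Oldest start 538.8 minus youngest end 0 gives 538.8 Myr overall.
Individual lengths (start − end): Terreneuvian 17.8; Lopingian 7.608; Guadalupian 13.5; Paleocene 10; Holocene 0.0117. The largest is Terreneuvian at 17.8 Myr.

Terreneuvian, Guadalupian, Lopingian, Paleocene, Holocene; total span 538.8 Myr; longest is Terreneuvian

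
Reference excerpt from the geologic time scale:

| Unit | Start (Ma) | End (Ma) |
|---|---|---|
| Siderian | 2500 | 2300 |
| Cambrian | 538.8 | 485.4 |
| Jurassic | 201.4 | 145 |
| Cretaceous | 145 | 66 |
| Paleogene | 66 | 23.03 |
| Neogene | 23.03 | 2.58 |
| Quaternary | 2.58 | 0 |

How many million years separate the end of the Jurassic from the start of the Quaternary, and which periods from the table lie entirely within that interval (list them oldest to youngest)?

142.42 million years; Cretaceous, Paleogene, Neogene

End of Jurassic = 145 Ma; start of Quaternary = 2.58 Ma.
Gap = 145 − 2.58 = 142.42 Myr.
Periods wholly inside 145–2.58 Ma: Cretaceous (145–66), Paleogene (66–23.03), Neogene (23.03–2.58).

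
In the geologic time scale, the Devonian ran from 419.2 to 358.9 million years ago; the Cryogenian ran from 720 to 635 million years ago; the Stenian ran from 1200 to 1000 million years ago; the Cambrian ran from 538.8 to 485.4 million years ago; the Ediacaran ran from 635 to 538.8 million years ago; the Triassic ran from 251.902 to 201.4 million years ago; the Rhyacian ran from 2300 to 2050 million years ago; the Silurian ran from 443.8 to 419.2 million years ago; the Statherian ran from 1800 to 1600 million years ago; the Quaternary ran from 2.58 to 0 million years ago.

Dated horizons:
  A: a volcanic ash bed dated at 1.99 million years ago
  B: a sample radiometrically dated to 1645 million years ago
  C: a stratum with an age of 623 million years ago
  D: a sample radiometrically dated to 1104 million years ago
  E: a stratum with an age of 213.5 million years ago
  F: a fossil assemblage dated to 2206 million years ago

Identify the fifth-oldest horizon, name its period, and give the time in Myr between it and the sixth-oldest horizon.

E, in the Triassic; 211.51 million years to A

Sorted oldest-first by Ma: F (2206), B (1645), D (1104), C (623), E (213.5), A (1.99).
The fifth oldest is E at 213.5 Ma, which lies in 251.902–201.4 Ma: the Triassic.
The sixth oldest is A at 1.99 Ma; separation = |213.5 − 1.99| = 211.51 Myr.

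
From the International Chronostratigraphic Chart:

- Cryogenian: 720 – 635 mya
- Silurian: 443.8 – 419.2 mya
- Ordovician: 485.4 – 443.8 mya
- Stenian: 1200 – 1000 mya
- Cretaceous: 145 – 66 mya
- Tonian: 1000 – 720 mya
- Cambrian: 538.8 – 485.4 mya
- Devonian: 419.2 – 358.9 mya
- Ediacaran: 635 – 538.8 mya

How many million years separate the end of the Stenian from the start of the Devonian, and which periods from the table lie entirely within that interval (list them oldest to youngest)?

580.8 million years; Tonian, Cryogenian, Ediacaran, Cambrian, Ordovician, Silurian

End of Stenian = 1000 Ma; start of Devonian = 419.2 Ma.
Gap = 1000 − 419.2 = 580.8 Myr.
Periods wholly inside 1000–419.2 Ma: Tonian (1000–720), Cryogenian (720–635), Ediacaran (635–538.8), Cambrian (538.8–485.4), Ordovician (485.4–443.8), Silurian (443.8–419.2).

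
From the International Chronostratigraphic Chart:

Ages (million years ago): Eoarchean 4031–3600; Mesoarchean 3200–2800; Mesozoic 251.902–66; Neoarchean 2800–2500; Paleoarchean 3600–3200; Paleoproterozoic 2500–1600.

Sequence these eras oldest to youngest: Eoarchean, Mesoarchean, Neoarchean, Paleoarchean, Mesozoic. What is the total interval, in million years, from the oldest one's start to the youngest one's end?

Eoarchean, Paleoarchean, Mesoarchean, Neoarchean, Mesozoic; total span 3965 Myr

Start ages (Ma): Eoarchean 4031, Paleoarchean 3600, Mesoarchean 3200, Neoarchean 2800, Mesozoic 251.902.
Ordered oldest to youngest: Eoarchean, Paleoarchean, Mesoarchean, Neoarchean, Mesozoic.
Span = 4031 − 66 = 3965 Myr.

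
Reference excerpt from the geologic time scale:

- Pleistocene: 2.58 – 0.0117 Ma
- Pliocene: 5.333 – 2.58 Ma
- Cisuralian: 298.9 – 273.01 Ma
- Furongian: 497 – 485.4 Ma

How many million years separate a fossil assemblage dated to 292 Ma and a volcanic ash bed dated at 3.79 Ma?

288.21 million years

292 − 3.79 = 288.21 million years.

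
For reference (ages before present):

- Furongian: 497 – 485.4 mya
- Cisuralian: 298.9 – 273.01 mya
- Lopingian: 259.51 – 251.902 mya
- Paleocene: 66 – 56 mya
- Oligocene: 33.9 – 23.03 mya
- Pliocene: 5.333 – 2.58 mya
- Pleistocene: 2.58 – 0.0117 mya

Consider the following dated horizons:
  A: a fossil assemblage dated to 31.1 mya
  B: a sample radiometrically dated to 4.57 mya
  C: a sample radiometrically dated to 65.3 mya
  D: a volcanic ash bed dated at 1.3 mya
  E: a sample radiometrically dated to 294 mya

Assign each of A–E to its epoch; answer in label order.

A: 31.1 Ma lies in 33.9–23.03 Ma, so Oligocene.
B: 4.57 Ma lies in 5.333–2.58 Ma, so Pliocene.
C: 65.3 Ma lies in 66–56 Ma, so Paleocene.
D: 1.3 Ma lies in 2.58–0.0117 Ma, so Pleistocene.
E: 294 Ma lies in 298.9–273.01 Ma, so Cisuralian.

A — Oligocene; B — Pliocene; C — Paleocene; D — Pleistocene; E — Cisuralian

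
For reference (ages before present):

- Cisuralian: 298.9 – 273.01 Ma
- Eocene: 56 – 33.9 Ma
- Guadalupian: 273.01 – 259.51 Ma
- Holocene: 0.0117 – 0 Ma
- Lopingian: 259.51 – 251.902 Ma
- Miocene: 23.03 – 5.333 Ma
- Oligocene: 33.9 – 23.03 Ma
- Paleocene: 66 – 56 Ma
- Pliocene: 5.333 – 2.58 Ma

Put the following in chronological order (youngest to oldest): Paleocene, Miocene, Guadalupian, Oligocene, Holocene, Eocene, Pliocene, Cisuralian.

Holocene, then Pliocene, then Miocene, then Oligocene, then Eocene, then Paleocene, then Guadalupian, then Cisuralian

Read off each span (Ma): Paleocene 66–56; Miocene 23.03–5.333; Guadalupian 273.01–259.51; Oligocene 33.9–23.03; Holocene 0.0117–0; Eocene 56–33.9; Pliocene 5.333–2.58; Cisuralian 298.9–273.01.
Larger Ma is older, so oldest→youngest is Cisuralian, Guadalupian, Paleocene, Eocene, Oligocene, Miocene, Pliocene, Holocene; reverse it for youngest→oldest.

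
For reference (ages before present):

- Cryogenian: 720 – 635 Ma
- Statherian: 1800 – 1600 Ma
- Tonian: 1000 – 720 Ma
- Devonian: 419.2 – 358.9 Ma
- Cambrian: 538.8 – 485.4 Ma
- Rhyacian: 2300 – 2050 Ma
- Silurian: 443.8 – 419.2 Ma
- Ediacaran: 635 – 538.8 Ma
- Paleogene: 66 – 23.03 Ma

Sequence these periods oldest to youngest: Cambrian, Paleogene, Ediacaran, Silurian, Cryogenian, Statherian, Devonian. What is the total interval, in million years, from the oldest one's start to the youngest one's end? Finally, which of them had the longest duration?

Statherian → Cryogenian → Ediacaran → Cambrian → Silurian → Devonian → Paleogene; total span 1776.97 Myr; longest is Statherian

From the excerpt: Cambrian 538.8–485.4; Paleogene 66–23.03; Ediacaran 635–538.8; Silurian 443.8–419.2; Cryogenian 720–635; Statherian 1800–1600; Devonian 419.2–358.9 (Ma).
Larger Ma is earlier, so the oldest is Statherian and the youngest is Paleogene; oldest to youngest: Statherian, Cryogenian, Ediacaran, Cambrian, Silurian, Devonian, Paleogene.
Oldest start 1800 minus youngest end 23.03 gives 1776.97 Myr overall.
Individual lengths (start − end): Statherian 200; Cryogenian 85; Silurian 24.6; Devonian 60.3; Cambrian 53.4; Ediacaran 96.2; Paleogene 42.97. The largest is Statherian at 200 Myr.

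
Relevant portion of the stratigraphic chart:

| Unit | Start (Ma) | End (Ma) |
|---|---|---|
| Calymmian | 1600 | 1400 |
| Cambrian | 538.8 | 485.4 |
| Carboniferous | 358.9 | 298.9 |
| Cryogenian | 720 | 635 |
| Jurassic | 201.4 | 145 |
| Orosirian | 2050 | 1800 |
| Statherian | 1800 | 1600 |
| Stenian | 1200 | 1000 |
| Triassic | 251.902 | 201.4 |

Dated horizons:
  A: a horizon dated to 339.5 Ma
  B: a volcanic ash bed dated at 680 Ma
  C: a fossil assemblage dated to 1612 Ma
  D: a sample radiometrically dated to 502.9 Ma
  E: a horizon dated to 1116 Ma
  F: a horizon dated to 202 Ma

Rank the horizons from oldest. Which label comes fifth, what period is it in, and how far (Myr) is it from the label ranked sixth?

Sorted oldest-first by Ma: C (1612), E (1116), B (680), D (502.9), A (339.5), F (202).
The fifth oldest is A at 339.5 Ma, which lies in 358.9–298.9 Ma: the Carboniferous.
The sixth oldest is F at 202 Ma; separation = |339.5 − 202| = 137.5 Myr.

A, in the Carboniferous; 137.5 million years to F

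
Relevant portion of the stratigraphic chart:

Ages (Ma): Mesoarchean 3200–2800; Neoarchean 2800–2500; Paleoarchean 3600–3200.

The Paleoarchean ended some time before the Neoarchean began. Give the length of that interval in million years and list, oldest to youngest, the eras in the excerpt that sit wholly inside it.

400 million years; Mesoarchean

The Paleoarchean closes at 3200 Ma and the Neoarchean opens at 2800 Ma, so the interval is 3200 − 2800 = 400 Myr.
An era fits inside if it starts at or after 3200 Ma and ends at or before 2800 Ma; oldest first that gives Mesoarchean.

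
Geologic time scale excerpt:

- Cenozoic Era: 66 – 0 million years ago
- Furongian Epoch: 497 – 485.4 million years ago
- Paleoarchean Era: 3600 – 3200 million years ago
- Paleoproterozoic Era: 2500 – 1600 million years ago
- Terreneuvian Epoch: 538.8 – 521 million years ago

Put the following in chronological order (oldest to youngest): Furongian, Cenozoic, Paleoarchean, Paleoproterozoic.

The oldest of these is Paleoarchean (starts 3600 Ma) and the youngest is Cenozoic (ends 0 Ma).
In between, by decreasing start age: Paleoproterozoic (2500), Furongian (497).

Paleoarchean, Paleoproterozoic, Furongian, Cenozoic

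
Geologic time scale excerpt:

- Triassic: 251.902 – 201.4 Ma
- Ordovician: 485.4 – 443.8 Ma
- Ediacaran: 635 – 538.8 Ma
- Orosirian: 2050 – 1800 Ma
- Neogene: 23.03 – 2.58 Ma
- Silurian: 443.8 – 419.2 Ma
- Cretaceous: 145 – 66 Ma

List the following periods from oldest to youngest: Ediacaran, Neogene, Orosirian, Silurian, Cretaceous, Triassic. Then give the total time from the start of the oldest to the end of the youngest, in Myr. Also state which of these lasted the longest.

From the excerpt: Ediacaran 635–538.8; Neogene 23.03–2.58; Orosirian 2050–1800; Silurian 443.8–419.2; Cretaceous 145–66; Triassic 251.902–201.4 (Ma).
Larger Ma is earlier, so the oldest is Orosirian and the youngest is Neogene; oldest to youngest: Orosirian, Ediacaran, Silurian, Triassic, Cretaceous, Neogene.
Oldest start 2050 minus youngest end 2.58 gives 2047.42 Myr overall.
Individual lengths (start − end): Ediacaran 96.2; Orosirian 250; Neogene 20.45; Silurian 24.6; Cretaceous 79; Triassic 50.502. The largest is Orosirian at 250 Myr.

Orosirian → Ediacaran → Silurian → Triassic → Cretaceous → Neogene; total span 2047.42 Myr; longest is Orosirian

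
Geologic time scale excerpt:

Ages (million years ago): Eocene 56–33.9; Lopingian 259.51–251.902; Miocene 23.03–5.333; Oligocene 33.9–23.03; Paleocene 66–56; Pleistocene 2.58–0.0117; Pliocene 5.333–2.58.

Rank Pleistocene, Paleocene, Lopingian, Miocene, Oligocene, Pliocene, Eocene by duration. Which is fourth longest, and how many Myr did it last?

Paleocene, 10 million years

Start − end for each: Pleistocene 2.58 − 0.0117 = 2.5683; Paleocene 66 − 56 = 10; Lopingian 259.51 − 251.902 = 7.608; Miocene 23.03 − 5.333 = 17.697; Oligocene 33.9 − 23.03 = 10.87; Pliocene 5.333 − 2.58 = 2.753; Eocene 56 − 33.9 = 22.1.
Ranking these from longest: Eocene > Miocene > Oligocene > Paleocene > Lopingian > Pliocene > Pleistocene.
Position 4 in that ranking is Paleocene, which lasted 10 Myr.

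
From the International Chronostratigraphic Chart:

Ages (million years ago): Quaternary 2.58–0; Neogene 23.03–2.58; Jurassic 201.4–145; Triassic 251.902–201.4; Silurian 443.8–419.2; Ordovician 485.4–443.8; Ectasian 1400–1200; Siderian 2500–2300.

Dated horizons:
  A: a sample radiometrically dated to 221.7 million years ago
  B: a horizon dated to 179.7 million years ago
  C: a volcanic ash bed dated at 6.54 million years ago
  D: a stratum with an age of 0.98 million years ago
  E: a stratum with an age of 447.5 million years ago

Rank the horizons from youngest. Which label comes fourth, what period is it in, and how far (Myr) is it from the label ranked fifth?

Sorted youngest-first by Ma: D (0.98), C (6.54), B (179.7), A (221.7), E (447.5).
The fourth youngest is A at 221.7 Ma, which lies in 251.902–201.4 Ma: the Triassic.
The fifth youngest is E at 447.5 Ma; separation = |221.7 − 447.5| = 225.8 Myr.

A, in the Triassic; 225.8 million years to E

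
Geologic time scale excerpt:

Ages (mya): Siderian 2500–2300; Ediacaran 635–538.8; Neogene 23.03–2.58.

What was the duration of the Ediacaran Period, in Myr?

96.2 million years

635 − 538.8 = 96.2 million years.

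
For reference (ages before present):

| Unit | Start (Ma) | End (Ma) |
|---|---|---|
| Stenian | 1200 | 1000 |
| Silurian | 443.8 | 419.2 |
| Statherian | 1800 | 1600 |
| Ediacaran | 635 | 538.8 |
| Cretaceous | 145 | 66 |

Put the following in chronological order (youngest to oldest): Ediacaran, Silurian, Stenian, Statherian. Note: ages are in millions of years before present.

The oldest of these is Statherian (starts 1800 Ma) and the youngest is Silurian (ends 419.2 Ma).
In between, by decreasing start age: Stenian (1200), Ediacaran (635).
Listing youngest first means reversing that sequence.

Silurian, then Ediacaran, then Stenian, then Statherian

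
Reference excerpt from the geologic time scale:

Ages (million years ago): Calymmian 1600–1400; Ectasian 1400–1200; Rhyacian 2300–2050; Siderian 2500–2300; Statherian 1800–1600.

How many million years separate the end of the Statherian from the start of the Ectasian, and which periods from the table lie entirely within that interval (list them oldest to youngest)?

200 million years; Calymmian

End of Statherian = 1600 Ma; start of Ectasian = 1400 Ma.
Gap = 1600 − 1400 = 200 Myr.
Periods wholly inside 1600–1400 Ma: Calymmian (1600–1400).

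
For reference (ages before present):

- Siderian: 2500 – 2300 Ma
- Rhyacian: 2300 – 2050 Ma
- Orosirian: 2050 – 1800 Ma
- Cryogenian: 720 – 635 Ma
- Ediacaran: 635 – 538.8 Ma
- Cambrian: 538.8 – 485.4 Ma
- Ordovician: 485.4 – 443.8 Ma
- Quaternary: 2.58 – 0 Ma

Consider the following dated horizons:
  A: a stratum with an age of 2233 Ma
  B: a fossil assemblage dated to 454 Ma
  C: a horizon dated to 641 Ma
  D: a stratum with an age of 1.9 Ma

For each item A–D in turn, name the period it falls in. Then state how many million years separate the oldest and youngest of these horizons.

A — Rhyacian; B — Ordovician; C — Cryogenian; D — Quaternary; span 2231.1 million years

Match each age against the start–end ranges in the excerpt: A = 2233 Ma → Rhyacian (2300–2050); B = 454 Ma → Ordovician (485.4–443.8); C = 641 Ma → Cryogenian (720–635); D = 1.9 Ma → Quaternary (2.58–0).
The largest age is 2233 Ma and the smallest is 1.9 Ma; their difference is 2231.1 Myr.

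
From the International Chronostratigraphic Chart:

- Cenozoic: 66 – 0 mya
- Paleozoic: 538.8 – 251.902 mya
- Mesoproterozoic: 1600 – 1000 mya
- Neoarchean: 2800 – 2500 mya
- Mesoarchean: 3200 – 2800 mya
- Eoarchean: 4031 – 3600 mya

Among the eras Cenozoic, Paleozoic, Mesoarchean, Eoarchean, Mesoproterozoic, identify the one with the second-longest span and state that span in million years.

Eoarchean, 431 million years

Start − end for each: Cenozoic 66 − 0 = 66; Paleozoic 538.8 − 251.902 = 286.898; Mesoarchean 3200 − 2800 = 400; Eoarchean 4031 − 3600 = 431; Mesoproterozoic 1600 − 1000 = 600.
Ranking these from longest: Mesoproterozoic > Eoarchean > Mesoarchean > Paleozoic > Cenozoic.
Position 2 in that ranking is Eoarchean, which lasted 431 Myr.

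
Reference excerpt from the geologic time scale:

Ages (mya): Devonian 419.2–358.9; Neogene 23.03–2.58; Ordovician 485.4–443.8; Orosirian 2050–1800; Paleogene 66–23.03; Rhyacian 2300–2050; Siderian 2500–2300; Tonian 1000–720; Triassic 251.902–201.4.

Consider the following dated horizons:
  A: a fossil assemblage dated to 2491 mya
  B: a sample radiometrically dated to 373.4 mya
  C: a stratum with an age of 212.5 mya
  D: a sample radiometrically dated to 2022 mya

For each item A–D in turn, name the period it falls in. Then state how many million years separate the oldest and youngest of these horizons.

A — Siderian; B — Devonian; C — Triassic; D — Orosirian; span 2278.5 million years

Match each age against the start–end ranges in the excerpt: A = 2491 Ma → Siderian (2500–2300); B = 373.4 Ma → Devonian (419.2–358.9); C = 212.5 Ma → Triassic (251.902–201.4); D = 2022 Ma → Orosirian (2050–1800).
The largest age is 2491 Ma and the smallest is 212.5 Ma; their difference is 2278.5 Myr.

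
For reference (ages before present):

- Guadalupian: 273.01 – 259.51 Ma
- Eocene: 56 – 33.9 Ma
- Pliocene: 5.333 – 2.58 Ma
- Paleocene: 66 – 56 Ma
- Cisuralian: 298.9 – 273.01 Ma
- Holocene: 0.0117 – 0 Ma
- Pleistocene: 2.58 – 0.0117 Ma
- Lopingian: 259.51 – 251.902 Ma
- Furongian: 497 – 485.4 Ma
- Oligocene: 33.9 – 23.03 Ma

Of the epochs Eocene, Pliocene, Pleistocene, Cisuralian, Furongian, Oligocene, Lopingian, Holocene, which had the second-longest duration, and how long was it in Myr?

Durations: Eocene 22.1; Pliocene 2.753; Pleistocene 2.5683; Cisuralian 25.89; Furongian 11.6; Oligocene 10.87; Lopingian 7.608; Holocene 0.0117 Myr.
Sorted longest-first: Cisuralian (25.89), Eocene (22.1), Furongian (11.6), Oligocene (10.87), Lopingian (7.608), Pliocene (2.753), Pleistocene (2.5683), Holocene (0.0117).
The second longest is Eocene at 22.1 Myr.

Eocene, 22.1 million years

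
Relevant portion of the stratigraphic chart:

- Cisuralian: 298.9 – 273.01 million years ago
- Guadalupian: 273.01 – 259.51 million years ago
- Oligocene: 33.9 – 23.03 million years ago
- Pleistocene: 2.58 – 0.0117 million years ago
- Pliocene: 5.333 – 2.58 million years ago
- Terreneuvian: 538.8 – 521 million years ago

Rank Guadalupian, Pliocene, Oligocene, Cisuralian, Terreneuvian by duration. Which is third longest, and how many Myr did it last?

Guadalupian, 13.5 million years

Start − end for each: Guadalupian 273.01 − 259.51 = 13.5; Pliocene 5.333 − 2.58 = 2.753; Oligocene 33.9 − 23.03 = 10.87; Cisuralian 298.9 − 273.01 = 25.89; Terreneuvian 538.8 − 521 = 17.8.
Ranking these from longest: Cisuralian > Terreneuvian > Guadalupian > Oligocene > Pliocene.
Position 3 in that ranking is Guadalupian, which lasted 13.5 Myr.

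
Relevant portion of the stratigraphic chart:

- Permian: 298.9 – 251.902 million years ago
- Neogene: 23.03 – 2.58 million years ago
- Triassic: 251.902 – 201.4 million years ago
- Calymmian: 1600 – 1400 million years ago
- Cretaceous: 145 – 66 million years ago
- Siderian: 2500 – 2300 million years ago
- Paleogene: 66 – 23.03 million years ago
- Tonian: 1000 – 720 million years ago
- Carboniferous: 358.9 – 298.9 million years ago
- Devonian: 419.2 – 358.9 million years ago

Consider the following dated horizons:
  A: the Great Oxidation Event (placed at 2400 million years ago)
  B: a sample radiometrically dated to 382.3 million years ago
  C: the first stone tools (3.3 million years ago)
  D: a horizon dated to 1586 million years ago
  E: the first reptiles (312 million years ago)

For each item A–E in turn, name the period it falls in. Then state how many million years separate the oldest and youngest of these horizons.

Match each age against the start–end ranges in the excerpt: A = 2400 Ma → Siderian (2500–2300); B = 382.3 Ma → Devonian (419.2–358.9); C = 3.3 Ma → Neogene (23.03–2.58); D = 1586 Ma → Calymmian (1600–1400); E = 312 Ma → Carboniferous (358.9–298.9).
The largest age is 2400 Ma and the smallest is 3.3 Ma; their difference is 2396.7 Myr.

A — Siderian; B — Devonian; C — Neogene; D — Calymmian; E — Carboniferous; span 2396.7 million years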